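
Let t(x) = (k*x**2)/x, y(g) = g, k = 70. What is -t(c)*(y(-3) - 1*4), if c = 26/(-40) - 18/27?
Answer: -3871/6 ≈ -645.17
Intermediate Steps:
c = -79/60 (c = 26*(-1/40) - 18*1/27 = -13/20 - 2/3 = -79/60 ≈ -1.3167)
t(x) = 70*x (t(x) = (70*x**2)/x = 70*x)
-t(c)*(y(-3) - 1*4) = -70*(-79/60)*(-3 - 1*4) = -(-553)*(-3 - 4)/6 = -(-553)*(-7)/6 = -1*3871/6 = -3871/6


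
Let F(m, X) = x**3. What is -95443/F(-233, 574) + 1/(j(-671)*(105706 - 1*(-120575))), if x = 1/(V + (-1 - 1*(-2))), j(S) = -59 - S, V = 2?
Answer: -356867794969091/138483972 ≈ -2.5770e+6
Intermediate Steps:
x = 1/3 (x = 1/(2 + (-1 - 1*(-2))) = 1/(2 + (-1 + 2)) = 1/(2 + 1) = 1/3 ≈ 0.33333)
F(m, X) = 1/27 (F(m, X) = (1/3)**3 = 1/27)
-95443/F(-233, 574) + 1/(j(-671)*(105706 - 1*(-120575))) = -95443/1/27 + 1/((-59 - 1*(-671))*(105706 - 1*(-120575))) = -95443*27 + 1/((-59 + 671)*(105706 + 120575)) = -2576961 + 1/(612*226281) = -2576961 + (1/612)*(1/226281) = -2576961 + 1/138483972 = -356867794969091/138483972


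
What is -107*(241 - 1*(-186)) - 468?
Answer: -46157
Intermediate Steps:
-107*(241 - 1*(-186)) - 468 = -107*(241 + 186) - 468 = -107*427 - 468 = -45689 - 468 = -46157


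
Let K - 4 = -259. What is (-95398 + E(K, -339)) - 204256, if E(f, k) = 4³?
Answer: -299590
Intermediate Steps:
K = -255 (K = 4 - 259 = -255)
E(f, k) = 64
(-95398 + E(K, -339)) - 204256 = (-95398 + 64) - 204256 = -95334 - 204256 = -299590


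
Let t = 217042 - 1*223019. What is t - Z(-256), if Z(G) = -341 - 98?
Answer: -5538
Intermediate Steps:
Z(G) = -439
t = -5977 (t = 217042 - 223019 = -5977)
t - Z(-256) = -5977 - 1*(-439) = -5977 + 439 = -5538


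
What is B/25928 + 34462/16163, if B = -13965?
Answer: 95402063/59867752 ≈ 1.5935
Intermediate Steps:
B/25928 + 34462/16163 = -13965/25928 + 34462/16163 = -13965*1/25928 + 34462*(1/16163) = -1995/3704 + 34462/16163 = 95402063/59867752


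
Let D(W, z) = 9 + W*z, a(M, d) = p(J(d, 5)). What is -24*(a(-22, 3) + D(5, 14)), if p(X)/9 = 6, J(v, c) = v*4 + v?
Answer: -3192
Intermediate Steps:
J(v, c) = 5*v (J(v, c) = 4*v + v = 5*v)
p(X) = 54 (p(X) = 9*6 = 54)
a(M, d) = 54
-24*(a(-22, 3) + D(5, 14)) = -24*(54 + (9 + 5*14)) = -24*(54 + (9 + 70)) = -24*(54 + 79) = -24*133 = -3192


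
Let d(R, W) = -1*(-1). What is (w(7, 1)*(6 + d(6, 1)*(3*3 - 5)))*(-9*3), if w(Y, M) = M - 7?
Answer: 1620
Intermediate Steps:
w(Y, M) = -7 + M
d(R, W) = 1
(w(7, 1)*(6 + d(6, 1)*(3*3 - 5)))*(-9*3) = ((-7 + 1)*(6 + 1*(3*3 - 5)))*(-9*3) = -6*(6 + 1*(9 - 5))*(-27) = -6*(6 + 1*4)*(-27) = -6*(6 + 4)*(-27) = -6*10*(-27) = -60*(-27) = 1620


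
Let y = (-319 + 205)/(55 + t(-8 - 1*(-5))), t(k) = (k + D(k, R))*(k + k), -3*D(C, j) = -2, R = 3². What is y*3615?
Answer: -137370/23 ≈ -5972.6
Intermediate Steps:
R = 9
D(C, j) = ⅔ (D(C, j) = -⅓*(-2) = ⅔)
t(k) = 2*k*(⅔ + k) (t(k) = (k + ⅔)*(k + k) = (⅔ + k)*(2*k) = 2*k*(⅔ + k))
y = -38/23 (y = (-319 + 205)/(55 + 2*(-8 - 1*(-5))*(2 + 3*(-8 - 1*(-5)))/3) = -114/(55 + 2*(-8 + 5)*(2 + 3*(-8 + 5))/3) = -114/(55 + (⅔)*(-3)*(2 + 3*(-3))) = -114/(55 + (⅔)*(-3)*(2 - 9)) = -114/(55 + (⅔)*(-3)*(-7)) = -114/(55 + 14) = -114/69 = -114*1/69 = -38/23 ≈ -1.6522)
y*3615 = -38/23*3615 = -137370/23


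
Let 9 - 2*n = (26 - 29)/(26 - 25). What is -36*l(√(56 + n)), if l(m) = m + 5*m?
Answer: -216*√62 ≈ -1700.8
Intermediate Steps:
n = 6 (n = 9/2 - (26 - 29)/(2*(26 - 25)) = 9/2 - (-3)/(2*1) = 9/2 - (-3)/2 = 9/2 - ½*(-3) = 9/2 + 3/2 = 6)
l(m) = 6*m
-36*l(√(56 + n)) = -216*√(56 + 6) = -216*√62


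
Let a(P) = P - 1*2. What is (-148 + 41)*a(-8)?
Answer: 1070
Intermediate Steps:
a(P) = -2 + P (a(P) = P - 2 = -2 + P)
(-148 + 41)*a(-8) = (-148 + 41)*(-2 - 8) = -107*(-10) = 1070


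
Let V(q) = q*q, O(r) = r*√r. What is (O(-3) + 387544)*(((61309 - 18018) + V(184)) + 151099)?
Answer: 88455367824 - 684738*I*√3 ≈ 8.8455e+10 - 1.186e+6*I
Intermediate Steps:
O(r) = r^(3/2)
V(q) = q²
(O(-3) + 387544)*(((61309 - 18018) + V(184)) + 151099) = ((-3)^(3/2) + 387544)*(((61309 - 18018) + 184²) + 151099) = (-3*I*√3 + 387544)*((43291 + 33856) + 151099) = (387544 - 3*I*√3)*(77147 + 151099) = (387544 - 3*I*√3)*228246 = 88455367824 - 684738*I*√3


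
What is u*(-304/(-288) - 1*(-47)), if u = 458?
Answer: 198085/9 ≈ 22009.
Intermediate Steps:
u*(-304/(-288) - 1*(-47)) = 458*(-304/(-288) - 1*(-47)) = 458*(-304*(-1/288) + 47) = 458*(19/18 + 47) = 458*(865/18) = 198085/9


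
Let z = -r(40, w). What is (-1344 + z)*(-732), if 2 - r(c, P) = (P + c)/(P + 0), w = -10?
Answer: 987468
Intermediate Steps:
r(c, P) = 2 - (P + c)/P (r(c, P) = 2 - (P + c)/(P + 0) = 2 - (P + c)/P)
z = -5 (z = -(-10 - 1*40)/(-10) = -(-1)*(-10 - 40)/10 = -(-1)*(-50)/10 = -1*5 = -5)
(-1344 + z)*(-732) = (-1344 - 5)*(-732) = -1349*(-732) = 987468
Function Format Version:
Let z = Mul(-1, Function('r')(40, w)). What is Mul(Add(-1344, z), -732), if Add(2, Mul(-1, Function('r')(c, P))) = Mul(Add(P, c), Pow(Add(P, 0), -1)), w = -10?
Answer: 987468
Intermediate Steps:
Function('r')(c, P) = Add(2, Mul(-1, Pow(P, -1), Add(P, c))) (Function('r')(c, P) = Add(2, Mul(-1, Mul(Add(P, c), Pow(Add(P, 0), -1)))) = Add(2, Mul(-1, Mul(Add(P, c), Pow(P, -1)))) = Add(2, Mul(-1, Mul(Pow(P, -1), Add(P, c)))) = Add(2, Mul(-1, Pow(P, -1), Add(P, c))))
z = -5 (z = Mul(-1, Mul(Pow(-10, -1), Add(-10, Mul(-1, 40)))) = Mul(-1, Mul(Rational(-1, 10), Add(-10, -40))) = Mul(-1, Mul(Rational(-1, 10), -50)) = Mul(-1, 5) = -5)
Mul(Add(-1344, z), -732) = Mul(Add(-1344, -5), -732) = Mul(-1349, -732) = 987468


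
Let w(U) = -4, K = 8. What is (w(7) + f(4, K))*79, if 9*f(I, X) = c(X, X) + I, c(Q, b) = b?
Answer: -632/3 ≈ -210.67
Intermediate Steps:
f(I, X) = I/9 + X/9 (f(I, X) = (X + I)/9 = (I + X)/9 = I/9 + X/9)
(w(7) + f(4, K))*79 = (-4 + ((⅑)*4 + (⅑)*8))*79 = (-4 + (4/9 + 8/9))*79 = (-4 + 4/3)*79 = -8/3*79 = -632/3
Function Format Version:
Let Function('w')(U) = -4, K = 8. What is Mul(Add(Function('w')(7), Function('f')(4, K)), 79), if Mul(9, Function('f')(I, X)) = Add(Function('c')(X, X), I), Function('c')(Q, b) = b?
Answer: Rational(-632, 3) ≈ -210.67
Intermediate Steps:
Function('f')(I, X) = Add(Mul(Rational(1, 9), I), Mul(Rational(1, 9), X)) (Function('f')(I, X) = Mul(Rational(1, 9), Add(X, I)) = Mul(Rational(1, 9), Add(I, X)) = Add(Mul(Rational(1, 9), I), Mul(Rational(1, 9), X)))
Mul(Add(Function('w')(7), Function('f')(4, K)), 79) = Mul(Add(-4, Add(Mul(Rational(1, 9), 4), Mul(Rational(1, 9), 8))), 79) = Mul(Add(-4, Add(Rational(4, 9), Rational(8, 9))), 79) = Mul(Add(-4, Rational(4, 3)), 79) = Mul(Rational(-8, 3), 79) = Rational(-632, 3)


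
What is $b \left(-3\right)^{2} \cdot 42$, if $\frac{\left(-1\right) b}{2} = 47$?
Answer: $-35532$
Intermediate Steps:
$b = -94$ ($b = \left(-2\right) 47 = -94$)
$b \left(-3\right)^{2} \cdot 42 = - 94 \left(-3\right)^{2} \cdot 42 = \left(-94\right) 9 \cdot 42 = \left(-846\right) 42 = -35532$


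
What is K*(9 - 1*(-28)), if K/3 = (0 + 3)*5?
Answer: 1665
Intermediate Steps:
K = 45 (K = 3*((0 + 3)*5) = 3*(3*5) = 3*15 = 45)
K*(9 - 1*(-28)) = 45*(9 - 1*(-28)) = 45*(9 + 28) = 45*37 = 1665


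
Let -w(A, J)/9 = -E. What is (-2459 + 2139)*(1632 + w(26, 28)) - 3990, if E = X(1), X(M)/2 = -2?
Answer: -514710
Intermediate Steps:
X(M) = -4 (X(M) = 2*(-2) = -4)
E = -4
w(A, J) = -36 (w(A, J) = -(-9)*(-4) = -9*4 = -36)
(-2459 + 2139)*(1632 + w(26, 28)) - 3990 = (-2459 + 2139)*(1632 - 36) - 3990 = -320*1596 - 3990 = -510720 - 3990 = -514710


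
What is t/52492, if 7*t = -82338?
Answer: -41169/183722 ≈ -0.22408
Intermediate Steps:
t = -82338/7 (t = (1/7)*(-82338) = -82338/7 ≈ -11763.)
t/52492 = -82338/7/52492 = -82338/7*1/52492 = -41169/183722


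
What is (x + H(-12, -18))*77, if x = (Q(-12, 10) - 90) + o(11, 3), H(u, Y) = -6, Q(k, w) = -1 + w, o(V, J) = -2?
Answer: -6853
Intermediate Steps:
x = -83 (x = ((-1 + 10) - 90) - 2 = (9 - 90) - 2 = -81 - 2 = -83)
(x + H(-12, -18))*77 = (-83 - 6)*77 = -89*77 = -6853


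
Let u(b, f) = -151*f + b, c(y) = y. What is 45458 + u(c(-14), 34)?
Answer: 40310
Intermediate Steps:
u(b, f) = b - 151*f
45458 + u(c(-14), 34) = 45458 + (-14 - 151*34) = 45458 + (-14 - 5134) = 45458 - 5148 = 40310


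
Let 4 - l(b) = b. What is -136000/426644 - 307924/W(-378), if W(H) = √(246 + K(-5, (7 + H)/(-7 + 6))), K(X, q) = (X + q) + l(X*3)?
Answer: -34000/106661 - 307924*√631/631 ≈ -12259.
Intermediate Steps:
l(b) = 4 - b
K(X, q) = 4 + q - 2*X (K(X, q) = (X + q) + (4 - X*3) = (X + q) + (4 - 3*X) = 4 + q - 2*X)
W(H) = √(253 - H) (W(H) = √(246 + (4 + (7 + H)/(-7 + 6) - 2*(-5))) = √(246 + (4 + (7 + H)/(-1) + 10)) = √(246 + (4 + (7 + H)*(-1) + 10)) = √(246 + (4 + (-7 - H) + 10)) = √(246 + (7 - H)) = √(253 - H))
-136000/426644 - 307924/W(-378) = -136000/426644 - 307924/√(253 - 1*(-378)) = -136000*1/426644 - 307924/√(253 + 378) = -34000/106661 - 307924*√631/631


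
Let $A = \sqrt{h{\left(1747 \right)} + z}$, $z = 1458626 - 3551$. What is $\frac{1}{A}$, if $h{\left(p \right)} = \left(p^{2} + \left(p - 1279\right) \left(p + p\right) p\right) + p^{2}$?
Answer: $\frac{\sqrt{2864239517}}{2864239517} \approx 1.8685 \cdot 10^{-5}$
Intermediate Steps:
$z = 1455075$
$h{\left(p \right)} = 2 p^{2} + 2 p^{2} \left(-1279 + p\right)$ ($h{\left(p \right)} = \left(p^{2} + \left(-1279 + p\right) 2 p p\right) + p^{2} = \left(p^{2} + 2 p \left(-1279 + p\right) p\right) + p^{2} = \left(p^{2} + 2 p^{2} \left(-1279 + p\right)\right) + p^{2} = 2 p^{2} + 2 p^{2} \left(-1279 + p\right)$)
$A = \sqrt{2864239517}$ ($A = \sqrt{2 \cdot 1747^{2} \left(-1278 + 1747\right) + 1455075} = \sqrt{2 \cdot 3052009 \cdot 469 + 1455075} = \sqrt{2862784442 + 1455075} = \sqrt{2864239517} \approx 53519.0$)
$\frac{1}{A} = \frac{1}{\sqrt{2864239517}} = \frac{\sqrt{2864239517}}{2864239517}$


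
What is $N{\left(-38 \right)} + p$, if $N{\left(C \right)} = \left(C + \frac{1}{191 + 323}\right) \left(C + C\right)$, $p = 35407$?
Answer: $\frac{9841777}{257} \approx 38295.0$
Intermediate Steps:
$N{\left(C \right)} = 2 C \left(\frac{1}{514} + C\right)$ ($N{\left(C \right)} = \left(C + \frac{1}{514}\right) 2 C = \left(\frac{1}{514} + C\right) 2 C = 2 C \left(\frac{1}{514} + C\right)$)
$N{\left(-38 \right)} + p = \frac{1}{257} \left(-38\right) \left(1 + 514 \left(-38\right)\right) + 35407 = \frac{1}{257} \left(-38\right) \left(1 - 19532\right) + 35407 = \frac{1}{257} \left(-38\right) \left(-19531\right) + 35407 = \frac{742178}{257} + 35407 = \frac{9841777}{257}$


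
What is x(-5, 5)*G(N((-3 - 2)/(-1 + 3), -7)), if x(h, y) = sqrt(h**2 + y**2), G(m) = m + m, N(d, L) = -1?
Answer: -10*sqrt(2) ≈ -14.142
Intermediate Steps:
G(m) = 2*m
x(-5, 5)*G(N((-3 - 2)/(-1 + 3), -7)) = sqrt((-5)**2 + 5**2)*(2*(-1)) = sqrt(25 + 25)*(-2) = sqrt(50)*(-2) = (5*sqrt(2))*(-2) = -10*sqrt(2)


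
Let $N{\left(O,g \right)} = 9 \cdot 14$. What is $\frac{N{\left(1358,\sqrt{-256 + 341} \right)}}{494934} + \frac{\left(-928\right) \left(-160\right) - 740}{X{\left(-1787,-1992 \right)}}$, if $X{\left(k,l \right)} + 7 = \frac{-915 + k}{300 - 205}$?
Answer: $- \frac{1157757790993}{277740463} \approx -4168.5$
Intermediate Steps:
$N{\left(O,g \right)} = 126$
$X{\left(k,l \right)} = - \frac{316}{19} + \frac{k}{95}$ ($X{\left(k,l \right)} = -7 + \frac{-915 + k}{300 - 205} = -7 + \frac{-915 + k}{95} = -7 + \left(-915 + k\right) \frac{1}{95} = -7 + \left(- \frac{183}{19} + \frac{k}{95}\right) = - \frac{316}{19} + \frac{k}{95}$)
$\frac{N{\left(1358,\sqrt{-256 + 341} \right)}}{494934} + \frac{\left(-928\right) \left(-160\right) - 740}{X{\left(-1787,-1992 \right)}} = \frac{126}{494934} + \frac{\left(-928\right) \left(-160\right) - 740}{- \frac{316}{19} + \frac{1}{95} \left(-1787\right)} = 126 \cdot \frac{1}{494934} + \frac{148480 - 740}{- \frac{316}{19} - \frac{1787}{95}} = \frac{21}{82489} + \frac{147740}{- \frac{3367}{95}} = \frac{21}{82489} + 147740 \left(- \frac{95}{3367}\right) = \frac{21}{82489} - \frac{14035300}{3367} = - \frac{1157757790993}{277740463}$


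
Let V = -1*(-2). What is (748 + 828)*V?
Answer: 3152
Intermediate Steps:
V = 2
(748 + 828)*V = (748 + 828)*2 = 1576*2 = 3152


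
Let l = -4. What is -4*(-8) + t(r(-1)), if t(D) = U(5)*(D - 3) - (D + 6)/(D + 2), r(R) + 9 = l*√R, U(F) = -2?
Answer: 3603/65 + 504*I/65 ≈ 55.431 + 7.7538*I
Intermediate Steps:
r(R) = -9 - 4*√R
t(D) = 6 - 2*D - (6 + D)/(2 + D) (t(D) = -2*(D - 3) - (D + 6)/(D + 2) = -2*(-3 + D) - (6 + D)/(2 + D) = (6 - 2*D) - (6 + D)/(2 + D) = 6 - 2*D - (6 + D)/(2 + D))
-4*(-8) + t(r(-1)) = -4*(-8) + (6 + (-9 - 4*I) - 2*(-9 - 4*I)²)/(2 + (-9 - 4*I)) = 32 + (6 + (-9 - 4*I) - 2*(-9 - 4*I)²)/(2 + (-9 - 4*I)) = 32 + (-3 - 4*I - 2*(-9 - 4*I)²)/(-7 - 4*I) = 32 + ((-7 + 4*I)/65)*(-3 - 4*I - 2*(-9 - 4*I)²) = 32 + (-7 + 4*I)*(-3 - 4*I - 2*(-9 - 4*I)²)/65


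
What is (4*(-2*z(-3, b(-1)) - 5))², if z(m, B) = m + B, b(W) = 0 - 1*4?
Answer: 1296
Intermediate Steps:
b(W) = -4 (b(W) = 0 - 4 = -4)
z(m, B) = B + m
(4*(-2*z(-3, b(-1)) - 5))² = (4*(-2*(-4 - 3) - 5))² = (4*(-2*(-7) - 5))² = (4*(14 - 5))² = (4*9)² = 36² = 1296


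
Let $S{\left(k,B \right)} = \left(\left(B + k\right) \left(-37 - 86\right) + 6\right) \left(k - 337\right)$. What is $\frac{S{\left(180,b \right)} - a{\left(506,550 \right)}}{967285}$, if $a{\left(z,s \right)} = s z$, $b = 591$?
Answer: $\frac{14609539}{967285} \approx 15.104$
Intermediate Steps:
$S{\left(k,B \right)} = \left(-337 + k\right) \left(6 - 123 B - 123 k\right)$ ($S{\left(k,B \right)} = \left(\left(B + k\right) \left(-123\right) + 6\right) \left(-337 + k\right) = \left(\left(- 123 B - 123 k\right) + 6\right) \left(-337 + k\right) = \left(6 - 123 B - 123 k\right) \left(-337 + k\right) = \left(-337 + k\right) \left(6 - 123 B - 123 k\right)$)
$\frac{S{\left(180,b \right)} - a{\left(506,550 \right)}}{967285} = \frac{\left(-2022 - 123 \cdot 180^{2} + 41451 \cdot 591 + 41457 \cdot 180 - 72693 \cdot 180\right) - 550 \cdot 506}{967285} = \left(\left(-2022 - 3985200 + 24497541 + 7462260 - 13084740\right) - 278300\right) \frac{1}{967285} = \left(14887839 - 278300\right) \frac{1}{967285} = 14609539 \cdot \frac{1}{967285} = \frac{14609539}{967285}$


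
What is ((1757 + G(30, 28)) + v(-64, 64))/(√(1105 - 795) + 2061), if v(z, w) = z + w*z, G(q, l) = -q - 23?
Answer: -5061816/4247411 + 2456*√310/4247411 ≈ -1.1816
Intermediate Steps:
G(q, l) = -23 - q
((1757 + G(30, 28)) + v(-64, 64))/(√(1105 - 795) + 2061) = ((1757 + (-23 - 1*30)) - 64*(1 + 64))/(√(1105 - 795) + 2061) = ((1757 + (-23 - 30)) - 64*65)/(√310 + 2061) = ((1757 - 53) - 4160)/(2061 + √310) = (1704 - 4160)/(2061 + √310) = -2456/(2061 + √310)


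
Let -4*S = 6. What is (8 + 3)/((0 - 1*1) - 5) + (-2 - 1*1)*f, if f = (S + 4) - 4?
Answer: 8/3 ≈ 2.6667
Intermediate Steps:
S = -3/2 (S = -1/4*6 = -3/2 ≈ -1.5000)
f = -3/2 (f = (-3/2 + 4) - 4 = 5/2 - 4 = -3/2 ≈ -1.5000)
(8 + 3)/((0 - 1*1) - 5) + (-2 - 1*1)*f = (8 + 3)/((0 - 1*1) - 5) + (-2 - 1*1)*(-3/2) = 11/((0 - 1) - 5) + (-2 - 1)*(-3/2) = 11/(-1 - 5) - 3*(-3/2) = 11/(-6) + 9/2 = 11*(-1/6) + 9/2 = -11/6 + 9/2 = 8/3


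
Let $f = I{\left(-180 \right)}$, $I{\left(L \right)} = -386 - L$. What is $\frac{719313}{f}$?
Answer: $- \frac{719313}{206} \approx -3491.8$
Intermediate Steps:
$f = -206$ ($f = -386 - -180 = -386 + 180 = -206$)
$\frac{719313}{f} = \frac{719313}{-206} = 719313 \left(- \frac{1}{206}\right) = - \frac{719313}{206}$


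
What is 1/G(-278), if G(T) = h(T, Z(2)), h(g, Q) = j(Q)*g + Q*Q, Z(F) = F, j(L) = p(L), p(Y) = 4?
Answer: -1/1108 ≈ -0.00090253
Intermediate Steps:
j(L) = 4
h(g, Q) = Q² + 4*g (h(g, Q) = 4*g + Q*Q = 4*g + Q² = Q² + 4*g)
G(T) = 4 + 4*T (G(T) = 2² + 4*T = 4 + 4*T)
1/G(-278) = 1/(4 + 4*(-278)) = 1/(4 - 1112) = 1/(-1108) = -1/1108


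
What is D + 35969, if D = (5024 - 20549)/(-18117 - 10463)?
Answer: 205601909/5716 ≈ 35970.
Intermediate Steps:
D = 3105/5716 (D = -15525/(-28580) = -15525*(-1/28580) = 3105/5716 ≈ 0.54321)
D + 35969 = 3105/5716 + 35969 = 205601909/5716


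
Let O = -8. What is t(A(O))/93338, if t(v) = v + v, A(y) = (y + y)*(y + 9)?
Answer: -16/46669 ≈ -0.00034284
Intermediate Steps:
A(y) = 2*y*(9 + y) (A(y) = (2*y)*(9 + y) = 2*y*(9 + y))
t(v) = 2*v
t(A(O))/93338 = (2*(2*(-8)*(9 - 8)))/93338 = (2*(2*(-8)*1))*(1/93338) = (2*(-16))*(1/93338) = -32*1/93338 = -16/46669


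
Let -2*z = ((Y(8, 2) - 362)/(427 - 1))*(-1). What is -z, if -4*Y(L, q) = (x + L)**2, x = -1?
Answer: 499/1136 ≈ 0.43926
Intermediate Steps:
Y(L, q) = -(-1 + L)**2/4
z = -499/1136 (z = -(-(-1 + 8)**2/4 - 362)/(427 - 1)*(-1)/2 = -(-1/4*7**2 - 362)/426*(-1)/2 = -(-1/4*49 - 362)*(1/426)*(-1)/2 = -(-49/4 - 362)*(1/426)*(-1)/2 = -(-1497/4*1/426)*(-1)/2 = -(-499)*(-1)/1136 = -1/2*499/568 = -499/1136 ≈ -0.43926)
-z = -1*(-499/1136) = 499/1136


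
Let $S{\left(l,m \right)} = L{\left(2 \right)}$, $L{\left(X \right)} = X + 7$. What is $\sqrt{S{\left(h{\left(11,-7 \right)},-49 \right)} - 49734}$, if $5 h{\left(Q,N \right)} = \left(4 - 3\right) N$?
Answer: $15 i \sqrt{221} \approx 222.99 i$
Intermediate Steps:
$L{\left(X \right)} = 7 + X$
$h{\left(Q,N \right)} = \frac{N}{5}$ ($h{\left(Q,N \right)} = \frac{\left(4 - 3\right) N}{5} = \frac{1 N}{5} = \frac{N}{5}$)
$S{\left(l,m \right)} = 9$ ($S{\left(l,m \right)} = 7 + 2 = 9$)
$\sqrt{S{\left(h{\left(11,-7 \right)},-49 \right)} - 49734} = \sqrt{9 - 49734} = \sqrt{-49725} = 15 i \sqrt{221}$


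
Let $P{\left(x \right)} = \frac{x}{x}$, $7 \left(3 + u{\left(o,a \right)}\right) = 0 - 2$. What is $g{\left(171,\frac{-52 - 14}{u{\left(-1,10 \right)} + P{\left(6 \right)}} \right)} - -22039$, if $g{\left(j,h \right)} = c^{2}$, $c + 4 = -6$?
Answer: $22139$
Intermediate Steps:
$c = -10$ ($c = -4 - 6 = -10$)
$u{\left(o,a \right)} = - \frac{23}{7}$ ($u{\left(o,a \right)} = -3 + \frac{0 - 2}{7} = -3 + \frac{1}{7} \left(-2\right) = -3 - \frac{2}{7} = - \frac{23}{7}$)
$P{\left(x \right)} = 1$
$g{\left(j,h \right)} = 100$ ($g{\left(j,h \right)} = \left(-10\right)^{2} = 100$)
$g{\left(171,\frac{-52 - 14}{u{\left(-1,10 \right)} + P{\left(6 \right)}} \right)} - -22039 = 100 - -22039 = 100 + 22039 = 22139$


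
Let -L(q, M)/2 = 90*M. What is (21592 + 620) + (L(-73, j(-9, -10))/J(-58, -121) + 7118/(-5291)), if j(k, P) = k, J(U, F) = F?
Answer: 1291903094/58201 ≈ 22197.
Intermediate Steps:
L(q, M) = -180*M
(21592 + 620) + (L(-73, j(-9, -10))/J(-58, -121) + 7118/(-5291)) = (21592 + 620) + (-180*(-9)/(-121) + 7118/(-5291)) = 22212 + (1620*(-1/121) + 7118*(-1/5291)) = 22212 + (-1620/121 - 7118/5291) = 22212 - 857518/58201 = 1291903094/58201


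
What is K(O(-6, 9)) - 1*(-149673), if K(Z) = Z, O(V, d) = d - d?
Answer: 149673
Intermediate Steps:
O(V, d) = 0
K(O(-6, 9)) - 1*(-149673) = 0 - 1*(-149673) = 0 + 149673 = 149673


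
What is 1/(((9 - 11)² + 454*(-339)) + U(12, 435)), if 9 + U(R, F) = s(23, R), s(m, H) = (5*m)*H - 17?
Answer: -1/152548 ≈ -6.5553e-6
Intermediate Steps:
s(m, H) = -17 + 5*H*m (s(m, H) = 5*H*m - 17 = -17 + 5*H*m)
U(R, F) = -26 + 115*R (U(R, F) = -9 + (-17 + 5*R*23) = -9 + (-17 + 115*R) = -26 + 115*R)
1/(((9 - 11)² + 454*(-339)) + U(12, 435)) = 1/(((9 - 11)² + 454*(-339)) + (-26 + 115*12)) = 1/(((-2)² - 153906) + (-26 + 1380)) = 1/((4 - 153906) + 1354) = 1/(-153902 + 1354) = 1/(-152548) = -1/152548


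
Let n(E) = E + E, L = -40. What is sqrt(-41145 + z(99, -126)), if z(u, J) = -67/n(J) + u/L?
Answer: I*sqrt(7258367690)/420 ≈ 202.85*I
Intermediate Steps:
n(E) = 2*E
z(u, J) = -67/(2*J) - u/40 (z(u, J) = -67*1/(2*J) + u/(-40) = -67/(2*J) + u*(-1/40) = -67/(2*J) - u/40)
sqrt(-41145 + z(99, -126)) = sqrt(-41145 + (1/40)*(-1340 - 1*(-126)*99)/(-126)) = sqrt(-41145 + (1/40)*(-1/126)*(-1340 + 12474)) = sqrt(-41145 + (1/40)*(-1/126)*11134) = sqrt(-41145 - 5567/2520) = sqrt(-103690967/2520) = I*sqrt(7258367690)/420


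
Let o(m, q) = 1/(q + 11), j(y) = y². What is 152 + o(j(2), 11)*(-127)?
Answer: 3217/22 ≈ 146.23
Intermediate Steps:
o(m, q) = 1/(11 + q)
152 + o(j(2), 11)*(-127) = 152 - 127/(11 + 11) = 152 - 127/22 = 3217/22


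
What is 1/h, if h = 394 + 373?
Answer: 1/767 ≈ 0.0013038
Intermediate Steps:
h = 767
1/h = 1/767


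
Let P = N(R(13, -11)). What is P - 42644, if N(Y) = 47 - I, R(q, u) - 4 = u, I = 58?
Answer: -42655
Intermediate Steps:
R(q, u) = 4 + u
N(Y) = -11 (N(Y) = 47 - 1*58 = 47 - 58 = -11)
P = -11
P - 42644 = -11 - 42644 = -42655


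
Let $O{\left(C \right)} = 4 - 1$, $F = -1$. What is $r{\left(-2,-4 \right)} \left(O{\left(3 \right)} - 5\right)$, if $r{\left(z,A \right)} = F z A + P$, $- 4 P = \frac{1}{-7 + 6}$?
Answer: $\frac{31}{2} \approx 15.5$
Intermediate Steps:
$P = \frac{1}{4}$ ($P = - \frac{1}{4 \left(-7 + 6\right)} = - \frac{1}{4 \left(-1\right)} = \left(- \frac{1}{4}\right) \left(-1\right) = \frac{1}{4} \approx 0.25$)
$r{\left(z,A \right)} = \frac{1}{4} - A z$ ($r{\left(z,A \right)} = - z A + \frac{1}{4} = - A z + \frac{1}{4} = \frac{1}{4} - A z$)
$O{\left(C \right)} = 3$ ($O{\left(C \right)} = 4 - 1 = 3$)
$r{\left(-2,-4 \right)} \left(O{\left(3 \right)} - 5\right) = \left(\frac{1}{4} - \left(-4\right) \left(-2\right)\right) \left(3 - 5\right) = \left(\frac{1}{4} - 8\right) \left(3 - 5\right) = \left(- \frac{31}{4}\right) \left(-2\right) = \frac{31}{2}$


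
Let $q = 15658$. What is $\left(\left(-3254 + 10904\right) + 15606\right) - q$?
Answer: $7598$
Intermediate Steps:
$\left(\left(-3254 + 10904\right) + 15606\right) - q = \left(\left(-3254 + 10904\right) + 15606\right) - 15658 = \left(7650 + 15606\right) - 15658 = 23256 - 15658 = 7598$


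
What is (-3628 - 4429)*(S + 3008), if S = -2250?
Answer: -6107206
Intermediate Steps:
(-3628 - 4429)*(S + 3008) = (-3628 - 4429)*(-2250 + 3008) = -8057*758 = -6107206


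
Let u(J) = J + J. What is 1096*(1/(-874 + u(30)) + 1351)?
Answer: 602642724/407 ≈ 1.4807e+6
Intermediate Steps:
u(J) = 2*J
1096*(1/(-874 + u(30)) + 1351) = 1096*(1/(-874 + 2*30) + 1351) = 1096*(1/(-874 + 60) + 1351) = 1096*(1/(-814) + 1351) = 1096*(-1/814 + 1351) = 1096*(1099713/814) = 602642724/407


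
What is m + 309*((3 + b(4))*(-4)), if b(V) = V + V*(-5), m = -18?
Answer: 16050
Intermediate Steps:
b(V) = -4*V (b(V) = V - 5*V = -4*V)
m + 309*((3 + b(4))*(-4)) = -18 + 309*((3 - 4*4)*(-4)) = -18 + 309*((3 - 16)*(-4)) = -18 + 309*(-13*(-4)) = -18 + 309*52 = -18 + 16068 = 16050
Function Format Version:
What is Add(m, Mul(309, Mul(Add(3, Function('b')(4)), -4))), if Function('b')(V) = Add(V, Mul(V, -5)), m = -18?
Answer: 16050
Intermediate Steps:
Function('b')(V) = Mul(-4, V) (Function('b')(V) = Add(V, Mul(-5, V)) = Mul(-4, V))
Add(m, Mul(309, Mul(Add(3, Function('b')(4)), -4))) = Add(-18, Mul(309, Mul(Add(3, Mul(-4, 4)), -4))) = Add(-18, Mul(309, Mul(Add(3, -16), -4))) = Add(-18, Mul(309, Mul(-13, -4))) = Add(-18, Mul(309, 52)) = Add(-18, 16068) = 16050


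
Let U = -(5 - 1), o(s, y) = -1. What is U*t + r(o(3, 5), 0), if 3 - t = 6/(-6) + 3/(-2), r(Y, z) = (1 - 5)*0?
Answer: -22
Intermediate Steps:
U = -4 (U = -1*4 = -4)
r(Y, z) = 0 (r(Y, z) = -4*0 = 0)
t = 11/2 (t = 3 - (6/(-6) + 3/(-2)) = 3 - (6*(-1/6) + 3*(-1/2)) = 3 - (-1 - 3/2) = 3 - 1*(-5/2) = 3 + 5/2 = 11/2 ≈ 5.5000)
U*t + r(o(3, 5), 0) = -4*11/2 + 0 = -22 + 0 = -22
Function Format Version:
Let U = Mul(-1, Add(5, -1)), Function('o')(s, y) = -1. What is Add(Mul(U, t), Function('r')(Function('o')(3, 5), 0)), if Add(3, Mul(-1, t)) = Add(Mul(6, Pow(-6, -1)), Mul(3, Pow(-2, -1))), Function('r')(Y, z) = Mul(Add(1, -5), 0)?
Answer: -22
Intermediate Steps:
U = -4 (U = Mul(-1, 4) = -4)
Function('r')(Y, z) = 0 (Function('r')(Y, z) = Mul(-4, 0) = 0)
t = Rational(11, 2) (t = Add(3, Mul(-1, Add(Mul(6, Pow(-6, -1)), Mul(3, Pow(-2, -1))))) = Add(3, Mul(-1, Add(Mul(6, Rational(-1, 6)), Mul(3, Rational(-1, 2))))) = Add(3, Mul(-1, Add(-1, Rational(-3, 2)))) = Add(3, Mul(-1, Rational(-5, 2))) = Add(3, Rational(5, 2)) = Rational(11, 2) ≈ 5.5000)
Add(Mul(U, t), Function('r')(Function('o')(3, 5), 0)) = Add(Mul(-4, Rational(11, 2)), 0) = Add(-22, 0) = -22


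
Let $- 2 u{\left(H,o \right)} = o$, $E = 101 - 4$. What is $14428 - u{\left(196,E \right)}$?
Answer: $\frac{28953}{2} \approx 14477.0$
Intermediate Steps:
$E = 97$ ($E = 101 - 4 = 97$)
$u{\left(H,o \right)} = - \frac{o}{2}$
$14428 - u{\left(196,E \right)} = 14428 - \left(- \frac{1}{2}\right) 97 = 14428 - - \frac{97}{2} = 14428 + \frac{97}{2} = \frac{28953}{2}$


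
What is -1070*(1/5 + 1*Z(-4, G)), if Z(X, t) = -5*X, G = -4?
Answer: -21614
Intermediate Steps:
-1070*(1/5 + 1*Z(-4, G)) = -1070*(1/5 + 1*(-5*(-4))) = -1070*(⅕ + 1*20) = -1070*(⅕ + 20) = -1070*101/5 = -21614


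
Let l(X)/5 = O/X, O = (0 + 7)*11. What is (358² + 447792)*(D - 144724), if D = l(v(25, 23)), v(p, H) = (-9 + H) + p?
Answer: -3250609846556/39 ≈ -8.3349e+10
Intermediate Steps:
O = 77 (O = 7*11 = 77)
v(p, H) = -9 + H + p
l(X) = 385/X (l(X) = 5*(77/X) = 385/X)
D = 385/39 (D = 385/(-9 + 23 + 25) = 385/39 ≈ 9.8718)
(358² + 447792)*(D - 144724) = (358² + 447792)*(385/39 - 144724) = (128164 + 447792)*(-5643851/39) = 575956*(-5643851/39) = -3250609846556/39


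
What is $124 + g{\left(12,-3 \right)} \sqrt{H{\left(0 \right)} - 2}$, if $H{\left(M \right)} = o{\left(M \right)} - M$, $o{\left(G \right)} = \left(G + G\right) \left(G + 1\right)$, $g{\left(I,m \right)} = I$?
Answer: $124 + 12 i \sqrt{2} \approx 124.0 + 16.971 i$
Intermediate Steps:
$o{\left(G \right)} = 2 G \left(1 + G\right)$
$H{\left(M \right)} = - M + 2 M \left(1 + M\right)$ ($H{\left(M \right)} = 2 M \left(1 + M\right) - M = - M + 2 M \left(1 + M\right)$)
$124 + g{\left(12,-3 \right)} \sqrt{H{\left(0 \right)} - 2} = 124 + 12 \sqrt{0 \left(1 + 2 \cdot 0\right) - 2} = 124 + 12 \sqrt{0 \left(1 + 0\right) - 2} = 124 + 12 \sqrt{0 \cdot 1 - 2} = 124 + 12 \sqrt{0 - 2} = 124 + 12 \sqrt{-2} = 124 + 12 i \sqrt{2}$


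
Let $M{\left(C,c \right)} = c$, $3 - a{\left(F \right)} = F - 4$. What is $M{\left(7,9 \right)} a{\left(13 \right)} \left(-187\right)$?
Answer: $10098$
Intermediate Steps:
$a{\left(F \right)} = 7 - F$ ($a{\left(F \right)} = 3 - \left(F - 4\right) = 3 - \left(-4 + F\right) = 7 - F$)
$M{\left(7,9 \right)} a{\left(13 \right)} \left(-187\right) = 9 \left(7 - 13\right) \left(-187\right) = 9 \left(-6\right) \left(-187\right) = \left(-54\right) \left(-187\right) = 10098$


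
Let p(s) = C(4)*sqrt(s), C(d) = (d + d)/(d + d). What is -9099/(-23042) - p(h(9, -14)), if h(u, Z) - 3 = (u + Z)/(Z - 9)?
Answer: 9099/23042 - sqrt(1702)/23 ≈ -1.3988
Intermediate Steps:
h(u, Z) = 3 + (Z + u)/(-9 + Z) (h(u, Z) = 3 + (u + Z)/(Z - 9) = 3 + (Z + u)/(-9 + Z))
C(d) = 1 (C(d) = (2*d)/((2*d)) = (2*d)*(1/(2*d)) = 1)
p(s) = sqrt(s) (p(s) = 1*sqrt(s) = sqrt(s))
-9099/(-23042) - p(h(9, -14)) = -9099/(-23042) - sqrt((-27 + 9 + 4*(-14))/(-9 - 14)) = -9099*(-1/23042) - sqrt((-27 + 9 - 56)/(-23)) = 9099/23042 - sqrt(-1/23*(-74)) = 9099/23042 - sqrt(74/23) = 9099/23042 - sqrt(1702)/23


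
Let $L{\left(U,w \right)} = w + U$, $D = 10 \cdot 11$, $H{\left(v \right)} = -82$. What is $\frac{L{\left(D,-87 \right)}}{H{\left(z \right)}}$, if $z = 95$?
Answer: $- \frac{23}{82} \approx -0.28049$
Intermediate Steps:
$D = 110$
$L{\left(U,w \right)} = U + w$
$\frac{L{\left(D,-87 \right)}}{H{\left(z \right)}} = \frac{110 - 87}{-82} = 23 \left(- \frac{1}{82}\right) = - \frac{23}{82}$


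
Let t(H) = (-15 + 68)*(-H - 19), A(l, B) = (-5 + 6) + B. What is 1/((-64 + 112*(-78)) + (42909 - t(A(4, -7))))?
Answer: 1/34798 ≈ 2.8737e-5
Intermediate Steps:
A(l, B) = 1 + B
t(H) = -1007 - 53*H (t(H) = 53*(-19 - H) = -1007 - 53*H)
1/((-64 + 112*(-78)) + (42909 - t(A(4, -7)))) = 1/((-64 + 112*(-78)) + (42909 - (-1007 - 53*(1 - 7)))) = 1/((-64 - 8736) + (42909 - (-1007 - 53*(-6)))) = 1/(-8800 + (42909 - (-1007 + 318))) = 1/(-8800 + (42909 - 1*(-689))) = 1/(-8800 + (42909 + 689)) = 1/(-8800 + 43598) = 1/34798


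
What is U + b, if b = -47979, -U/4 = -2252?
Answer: -38971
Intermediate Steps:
U = 9008 (U = -4*(-2252) = 9008)
U + b = 9008 - 47979 = -38971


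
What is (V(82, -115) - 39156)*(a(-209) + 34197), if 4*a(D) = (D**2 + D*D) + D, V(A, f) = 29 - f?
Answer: -2184096573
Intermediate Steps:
a(D) = D**2/2 + D/4 (a(D) = ((D**2 + D*D) + D)/4 = ((D**2 + D**2) + D)/4 = (2*D**2 + D)/4 = (D + 2*D**2)/4 = D**2/2 + D/4)
(V(82, -115) - 39156)*(a(-209) + 34197) = ((29 - 1*(-115)) - 39156)*((1/4)*(-209)*(1 + 2*(-209)) + 34197) = ((29 + 115) - 39156)*((1/4)*(-209)*(1 - 418) + 34197) = (144 - 39156)*((1/4)*(-209)*(-417) + 34197) = -39012*(87153/4 + 34197) = -39012*223941/4 = -2184096573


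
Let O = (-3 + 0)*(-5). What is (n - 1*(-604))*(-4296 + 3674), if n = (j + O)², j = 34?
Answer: -1869110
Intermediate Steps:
O = 15 (O = -3*(-5) = 15)
n = 2401 (n = (34 + 15)² = 49² = 2401)
(n - 1*(-604))*(-4296 + 3674) = (2401 - 1*(-604))*(-4296 + 3674) = (2401 + 604)*(-622) = 3005*(-622) = -1869110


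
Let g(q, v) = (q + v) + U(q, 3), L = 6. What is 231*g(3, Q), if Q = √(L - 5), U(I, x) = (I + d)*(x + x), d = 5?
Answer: 12012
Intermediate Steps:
U(I, x) = 2*x*(5 + I) (U(I, x) = (I + 5)*(x + x) = (5 + I)*(2*x) = 2*x*(5 + I))
Q = 1 (Q = √(6 - 5) = √1 = 1)
g(q, v) = 30 + v + 7*q (g(q, v) = (q + v) + 2*3*(5 + q) = (q + v) + (30 + 6*q) = 30 + v + 7*q)
231*g(3, Q) = 231*(30 + 1 + 7*3) = 231*(30 + 1 + 21) = 231*52 = 12012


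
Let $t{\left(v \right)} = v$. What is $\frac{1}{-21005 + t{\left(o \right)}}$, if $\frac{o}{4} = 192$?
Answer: $- \frac{1}{20237} \approx -4.9414 \cdot 10^{-5}$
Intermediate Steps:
$o = 768$ ($o = 4 \cdot 192 = 768$)
$\frac{1}{-21005 + t{\left(o \right)}} = \frac{1}{-21005 + 768} = \frac{1}{-20237} = - \frac{1}{20237}$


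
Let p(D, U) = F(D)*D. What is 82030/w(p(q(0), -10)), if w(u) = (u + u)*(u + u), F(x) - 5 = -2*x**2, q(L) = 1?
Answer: 41015/18 ≈ 2278.6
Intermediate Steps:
F(x) = 5 - 2*x**2
p(D, U) = D*(5 - 2*D**2) (p(D, U) = (5 - 2*D**2)*D = D*(5 - 2*D**2))
w(u) = 4*u**2 (w(u) = (2*u)*(2*u) = 4*u**2)
82030/w(p(q(0), -10)) = 82030/((4*(1*(5 - 2*1**2))**2)) = 82030/((4*(1*(5 - 2*1))**2)) = 82030/((4*(1*(5 - 2))**2)) = 82030/((4*(1*3)**2)) = 82030/((4*3**2)) = 82030/((4*9)) = 82030/36 = 82030*(1/36) = 41015/18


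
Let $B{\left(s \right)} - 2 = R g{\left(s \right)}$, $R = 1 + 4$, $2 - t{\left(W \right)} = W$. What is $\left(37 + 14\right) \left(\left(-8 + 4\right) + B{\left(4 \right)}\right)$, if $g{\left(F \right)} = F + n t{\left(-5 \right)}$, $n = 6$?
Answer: $11628$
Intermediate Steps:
$t{\left(W \right)} = 2 - W$
$R = 5$
$g{\left(F \right)} = 42 + F$ ($g{\left(F \right)} = F + 6 \left(2 - -5\right) = F + 6 \left(2 + 5\right) = F + 6 \cdot 7 = F + 42 = 42 + F$)
$B{\left(s \right)} = 212 + 5 s$ ($B{\left(s \right)} = 2 + 5 \left(42 + s\right) = 2 + \left(210 + 5 s\right) = 212 + 5 s$)
$\left(37 + 14\right) \left(\left(-8 + 4\right) + B{\left(4 \right)}\right) = \left(37 + 14\right) \left(\left(-8 + 4\right) + \left(212 + 5 \cdot 4\right)\right) = 51 \left(-4 + \left(212 + 20\right)\right) = 51 \left(-4 + 232\right) = 51 \cdot 228 = 11628$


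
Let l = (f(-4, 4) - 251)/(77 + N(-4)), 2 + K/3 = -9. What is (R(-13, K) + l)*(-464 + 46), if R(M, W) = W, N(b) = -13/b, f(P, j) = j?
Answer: 4840858/321 ≈ 15081.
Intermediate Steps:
K = -33 (K = -6 + 3*(-9) = -6 - 27 = -33)
l = -988/321 (l = (4 - 251)/(77 - 13/(-4)) = -247/(77 - 13*(-¼)) = -247/(77 + 13/4) = -247/321/4 = -247*4/321 = -988/321 ≈ -3.0779)
(R(-13, K) + l)*(-464 + 46) = (-33 - 988/321)*(-464 + 46) = -11581/321*(-418) = 4840858/321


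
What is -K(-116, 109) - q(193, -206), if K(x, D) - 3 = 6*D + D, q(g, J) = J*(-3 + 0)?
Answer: -1384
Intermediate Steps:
q(g, J) = -3*J (q(g, J) = J*(-3) = -3*J)
K(x, D) = 3 + 7*D (K(x, D) = 3 + (6*D + D) = 3 + 7*D)
-K(-116, 109) - q(193, -206) = -(3 + 7*109) - (-3)*(-206) = -(3 + 763) - 1*618 = -1*766 - 618 = -766 - 618 = -1384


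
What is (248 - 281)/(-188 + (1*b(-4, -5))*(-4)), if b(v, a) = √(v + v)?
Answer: 517/2956 - 11*I*√2/1478 ≈ 0.1749 - 0.010525*I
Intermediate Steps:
b(v, a) = √2*√v (b(v, a) = √(2*v) = √2*√v)
(248 - 281)/(-188 + (1*b(-4, -5))*(-4)) = (248 - 281)/(-188 + (1*(√2*√(-4)))*(-4)) = -33/(-188 + (1*(√2*(2*I)))*(-4)) = -33/(-188 + (1*(2*I*√2))*(-4)) = -33/(-188 + (2*I*√2)*(-4)) = -33/(-188 - 8*I*√2)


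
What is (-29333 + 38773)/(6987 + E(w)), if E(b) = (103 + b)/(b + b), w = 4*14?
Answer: 1057280/782703 ≈ 1.3508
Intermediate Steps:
w = 56
E(b) = (103 + b)/(2*b) (E(b) = (103 + b)/((2*b)) = (103 + b)*(1/(2*b)) = (103 + b)/(2*b))
(-29333 + 38773)/(6987 + E(w)) = (-29333 + 38773)/(6987 + (½)*(103 + 56)/56) = 9440/(6987 + (½)*(1/56)*159) = 9440/(6987 + 159/112) = 9440/(782703/112) = 9440*(112/782703) = 1057280/782703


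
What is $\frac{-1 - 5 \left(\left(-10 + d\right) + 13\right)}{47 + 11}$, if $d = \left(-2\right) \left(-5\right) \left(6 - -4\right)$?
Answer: $- \frac{258}{29} \approx -8.8965$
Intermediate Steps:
$d = 100$ ($d = 10 \left(6 + 4\right) = 10 \cdot 10 = 100$)
$\frac{-1 - 5 \left(\left(-10 + d\right) + 13\right)}{47 + 11} = \frac{-1 - 5 \left(\left(-10 + 100\right) + 13\right)}{47 + 11} = \frac{-1 - 5 \left(90 + 13\right)}{58} = \left(-1 - 515\right) \frac{1}{58} = \left(-516\right) \frac{1}{58} = - \frac{258}{29}$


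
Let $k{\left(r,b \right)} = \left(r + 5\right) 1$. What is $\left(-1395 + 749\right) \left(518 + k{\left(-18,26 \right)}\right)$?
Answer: $-326230$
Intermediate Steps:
$k{\left(r,b \right)} = 5 + r$ ($k{\left(r,b \right)} = \left(5 + r\right) 1 = 5 + r$)
$\left(-1395 + 749\right) \left(518 + k{\left(-18,26 \right)}\right) = \left(-1395 + 749\right) \left(518 + \left(5 - 18\right)\right) = - 646 \left(518 - 13\right) = \left(-646\right) 505 = -326230$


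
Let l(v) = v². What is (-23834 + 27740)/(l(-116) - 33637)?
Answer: -6/31 ≈ -0.19355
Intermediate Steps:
(-23834 + 27740)/(l(-116) - 33637) = (-23834 + 27740)/((-116)² - 33637) = 3906/(13456 - 33637) = 3906/(-20181) = 3906*(-1/20181) = -6/31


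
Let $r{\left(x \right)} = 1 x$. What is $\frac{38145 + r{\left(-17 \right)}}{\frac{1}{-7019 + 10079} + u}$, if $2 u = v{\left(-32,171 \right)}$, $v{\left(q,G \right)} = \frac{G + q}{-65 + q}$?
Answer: $- \frac{11317152960}{212573} \approx -53239.0$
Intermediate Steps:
$v{\left(q,G \right)} = \frac{G + q}{-65 + q}$
$r{\left(x \right)} = x$
$u = - \frac{139}{194}$ ($u = \frac{\frac{1}{-65 - 32} \left(171 - 32\right)}{2} = \frac{\frac{1}{-97} \cdot 139}{2} = \frac{\left(- \frac{1}{97}\right) 139}{2} = \frac{1}{2} \left(- \frac{139}{97}\right) = - \frac{139}{194} \approx -0.71649$)
$\frac{38145 + r{\left(-17 \right)}}{\frac{1}{-7019 + 10079} + u} = \frac{38145 - 17}{\frac{1}{-7019 + 10079} - \frac{139}{194}} = \frac{38128}{\frac{1}{3060} - \frac{139}{194}} = \frac{38128}{- \frac{212573}{296820}} = 38128 \left(- \frac{296820}{212573}\right) = - \frac{11317152960}{212573}$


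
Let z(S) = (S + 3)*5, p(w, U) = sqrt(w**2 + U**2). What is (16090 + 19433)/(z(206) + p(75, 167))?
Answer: 12373845/352837 - 11841*sqrt(33514)/352837 ≈ 28.926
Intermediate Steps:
p(w, U) = sqrt(U**2 + w**2)
z(S) = 15 + 5*S (z(S) = (3 + S)*5 = 15 + 5*S)
(16090 + 19433)/(z(206) + p(75, 167)) = (16090 + 19433)/((15 + 5*206) + sqrt(167**2 + 75**2)) = 35523/((15 + 1030) + sqrt(27889 + 5625)) = 35523/(1045 + sqrt(33514))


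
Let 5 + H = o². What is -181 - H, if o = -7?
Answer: -225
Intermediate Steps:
H = 44 (H = -5 + (-7)² = -5 + 49 = 44)
-181 - H = -181 - 1*44 = -181 - 44 = -225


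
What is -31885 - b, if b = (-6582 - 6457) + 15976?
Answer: -34822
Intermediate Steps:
b = 2937 (b = -13039 + 15976 = 2937)
-31885 - b = -31885 - 1*2937 = -31885 - 2937 = -34822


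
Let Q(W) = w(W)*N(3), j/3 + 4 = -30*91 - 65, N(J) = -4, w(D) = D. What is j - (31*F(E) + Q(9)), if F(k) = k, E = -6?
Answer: -8175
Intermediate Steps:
j = -8397 (j = -12 + 3*(-30*91 - 65) = -12 + 3*(-2730 - 65) = -12 + 3*(-2795) = -12 - 8385 = -8397)
Q(W) = -4*W (Q(W) = W*(-4) = -4*W)
j - (31*F(E) + Q(9)) = -8397 - (31*(-6) - 4*9) = -8397 - (-186 - 36) = -8397 - 1*(-222) = -8397 + 222 = -8175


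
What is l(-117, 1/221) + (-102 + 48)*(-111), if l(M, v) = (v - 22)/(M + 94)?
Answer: 30472363/5083 ≈ 5995.0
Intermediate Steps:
l(M, v) = (-22 + v)/(94 + M)
l(-117, 1/221) + (-102 + 48)*(-111) = (-22 + 1/221)/(94 - 117) + (-102 + 48)*(-111) = (-22 + 1/221)/(-23) - 54*(-111) = -1/23*(-4861/221) + 5994 = 4861/5083 + 5994 = 30472363/5083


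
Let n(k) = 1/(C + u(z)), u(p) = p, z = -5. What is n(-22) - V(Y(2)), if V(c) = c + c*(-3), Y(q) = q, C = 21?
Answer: 65/16 ≈ 4.0625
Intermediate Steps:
n(k) = 1/16 (n(k) = 1/(21 - 5) = 1/16)
V(c) = -2*c (V(c) = c - 3*c = -2*c)
n(-22) - V(Y(2)) = 1/16 - (-2)*2 = 1/16 - 1*(-4) = 1/16 + 4 = 65/16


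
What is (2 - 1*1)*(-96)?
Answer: -96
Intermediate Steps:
(2 - 1*1)*(-96) = (2 - 1)*(-96) = 1*(-96) = -96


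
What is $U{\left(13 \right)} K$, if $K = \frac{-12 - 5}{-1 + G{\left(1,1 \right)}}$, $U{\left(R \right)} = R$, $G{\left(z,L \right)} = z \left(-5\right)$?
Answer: $\frac{221}{6} \approx 36.833$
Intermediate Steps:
$G{\left(z,L \right)} = - 5 z$
$K = \frac{17}{6}$ ($K = \frac{-12 - 5}{-1 - 5} = - \frac{17}{-1 - 5} = - \frac{17}{-6} = \left(-17\right) \left(- \frac{1}{6}\right) = \frac{17}{6} \approx 2.8333$)
$U{\left(13 \right)} K = 13 \cdot \frac{17}{6} = \frac{221}{6}$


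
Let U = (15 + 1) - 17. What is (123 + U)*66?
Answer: 8052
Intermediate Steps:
U = -1 (U = 16 - 17 = -1)
(123 + U)*66 = (123 - 1)*66 = 122*66 = 8052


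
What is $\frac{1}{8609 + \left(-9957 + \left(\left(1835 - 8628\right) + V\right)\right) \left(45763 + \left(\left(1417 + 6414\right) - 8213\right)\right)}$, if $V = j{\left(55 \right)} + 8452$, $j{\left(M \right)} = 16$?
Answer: $- \frac{1}{375836833} \approx -2.6607 \cdot 10^{-9}$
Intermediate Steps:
$V = 8468$ ($V = 16 + 8452 = 8468$)
$\frac{1}{8609 + \left(-9957 + \left(\left(1835 - 8628\right) + V\right)\right) \left(45763 + \left(\left(1417 + 6414\right) - 8213\right)\right)} = \frac{1}{8609 + \left(-9957 + \left(\left(1835 - 8628\right) + 8468\right)\right) \left(45763 + \left(\left(1417 + 6414\right) - 8213\right)\right)} = \frac{1}{8609 + \left(-9957 + \left(-6793 + 8468\right)\right) \left(45763 + \left(7831 - 8213\right)\right)} = \frac{1}{8609 + \left(-9957 + 1675\right) \left(45763 - 382\right)} = \frac{1}{8609 - 375845442} = \frac{1}{-375836833} = - \frac{1}{375836833}$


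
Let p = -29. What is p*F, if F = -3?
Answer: 87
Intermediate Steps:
p*F = -29*(-3) = 87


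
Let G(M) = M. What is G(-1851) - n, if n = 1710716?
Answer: -1712567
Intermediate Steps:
G(-1851) - n = -1851 - 1*1710716 = -1851 - 1710716 = -1712567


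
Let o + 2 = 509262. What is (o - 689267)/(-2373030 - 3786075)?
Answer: 180007/6159105 ≈ 0.029226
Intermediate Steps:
o = 509260 (o = -2 + 509262 = 509260)
(o - 689267)/(-2373030 - 3786075) = (509260 - 689267)/(-2373030 - 3786075) = -180007/(-6159105) = -180007*(-1/6159105) = 180007/6159105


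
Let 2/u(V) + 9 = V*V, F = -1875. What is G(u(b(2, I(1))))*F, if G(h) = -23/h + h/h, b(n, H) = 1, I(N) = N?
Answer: -174375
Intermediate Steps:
u(V) = 2/(-9 + V²) (u(V) = 2/(-9 + V*V) = 2/(-9 + V²))
G(h) = 1 - 23/h (G(h) = -23/h + 1 = 1 - 23/h)
G(u(b(2, I(1))))*F = ((-23 + 2/(-9 + 1²))/((2/(-9 + 1²))))*(-1875) = ((-23 + 2/(-9 + 1))/((2/(-9 + 1))))*(-1875) = ((-23 + 2/(-8))/((2/(-8))))*(-1875) = ((-23 + 2*(-⅛))/((2*(-⅛))))*(-1875) = ((-23 - ¼)/(-¼))*(-1875) = -4*(-93/4)*(-1875) = 93*(-1875) = -174375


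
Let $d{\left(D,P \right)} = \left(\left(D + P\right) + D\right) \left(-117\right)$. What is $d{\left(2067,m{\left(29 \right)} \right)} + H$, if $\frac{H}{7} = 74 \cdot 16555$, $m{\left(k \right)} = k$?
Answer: $8088419$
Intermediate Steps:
$d{\left(D,P \right)} = - 234 D - 117 P$ ($d{\left(D,P \right)} = \left(P + 2 D\right) \left(-117\right) = - 234 D - 117 P$)
$H = 8575490$ ($H = 7 \cdot 74 \cdot 16555 = 7 \cdot 1225070 = 8575490$)
$d{\left(2067,m{\left(29 \right)} \right)} + H = \left(\left(-234\right) 2067 - 3393\right) + 8575490 = \left(-483678 - 3393\right) + 8575490 = -487071 + 8575490 = 8088419$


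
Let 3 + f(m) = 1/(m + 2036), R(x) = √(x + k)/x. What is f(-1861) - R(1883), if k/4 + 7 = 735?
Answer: -524/175 - √4795/1883 ≈ -3.0311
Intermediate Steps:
k = 2912 (k = -28 + 4*735 = -28 + 2940 = 2912)
R(x) = √(2912 + x)/x (R(x) = √(x + 2912)/x = √(2912 + x)/x)
f(m) = -3 + 1/(2036 + m) (f(m) = -3 + 1/(m + 2036) = -3 + 1/(2036 + m))
f(-1861) - R(1883) = (-6107 - 3*(-1861))/(2036 - 1861) - √(2912 + 1883)/1883 = (-6107 + 5583)/175 - √4795/1883 = (1/175)*(-524) - √4795/1883 = -524/175 - √4795/1883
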